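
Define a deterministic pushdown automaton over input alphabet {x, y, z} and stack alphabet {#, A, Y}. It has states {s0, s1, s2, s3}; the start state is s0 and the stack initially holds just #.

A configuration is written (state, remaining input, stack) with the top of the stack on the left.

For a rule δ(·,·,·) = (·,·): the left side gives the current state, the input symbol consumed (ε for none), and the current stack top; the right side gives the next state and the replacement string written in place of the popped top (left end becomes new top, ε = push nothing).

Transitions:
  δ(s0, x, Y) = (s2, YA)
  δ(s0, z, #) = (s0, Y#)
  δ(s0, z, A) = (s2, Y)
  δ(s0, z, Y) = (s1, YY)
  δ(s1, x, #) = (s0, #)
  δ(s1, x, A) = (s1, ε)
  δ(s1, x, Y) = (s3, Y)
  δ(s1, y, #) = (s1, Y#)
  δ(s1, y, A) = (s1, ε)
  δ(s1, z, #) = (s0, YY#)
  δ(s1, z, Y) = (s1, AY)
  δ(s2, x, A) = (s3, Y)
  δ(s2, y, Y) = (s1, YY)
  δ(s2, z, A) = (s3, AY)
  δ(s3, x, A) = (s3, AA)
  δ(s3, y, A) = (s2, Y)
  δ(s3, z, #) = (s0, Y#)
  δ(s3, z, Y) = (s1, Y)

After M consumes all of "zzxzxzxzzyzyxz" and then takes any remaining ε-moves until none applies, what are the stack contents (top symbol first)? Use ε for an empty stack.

(s0, zzxzxzxzzyzyxz, #) ⊢ (s0, zxzxzxzzyzyxz, Y#) ⊢ (s1, xzxzxzzyzyxz, YY#) ⊢ (s3, zxzxzzyzyxz, YY#) ⊢ (s1, xzxzzyzyxz, YY#) ⊢ (s3, zxzzyzyxz, YY#) ⊢ (s1, xzzyzyxz, YY#) ⊢ (s3, zzyzyxz, YY#) ⊢ (s1, zyzyxz, YY#) ⊢ (s1, yzyxz, AYY#) ⊢ (s1, zyxz, YY#) ⊢ (s1, yxz, AYY#) ⊢ (s1, xz, YY#) ⊢ (s3, z, YY#) ⊢ (s1, ε, YY#)
All input consumed in state s1 with stack YY#.

YY#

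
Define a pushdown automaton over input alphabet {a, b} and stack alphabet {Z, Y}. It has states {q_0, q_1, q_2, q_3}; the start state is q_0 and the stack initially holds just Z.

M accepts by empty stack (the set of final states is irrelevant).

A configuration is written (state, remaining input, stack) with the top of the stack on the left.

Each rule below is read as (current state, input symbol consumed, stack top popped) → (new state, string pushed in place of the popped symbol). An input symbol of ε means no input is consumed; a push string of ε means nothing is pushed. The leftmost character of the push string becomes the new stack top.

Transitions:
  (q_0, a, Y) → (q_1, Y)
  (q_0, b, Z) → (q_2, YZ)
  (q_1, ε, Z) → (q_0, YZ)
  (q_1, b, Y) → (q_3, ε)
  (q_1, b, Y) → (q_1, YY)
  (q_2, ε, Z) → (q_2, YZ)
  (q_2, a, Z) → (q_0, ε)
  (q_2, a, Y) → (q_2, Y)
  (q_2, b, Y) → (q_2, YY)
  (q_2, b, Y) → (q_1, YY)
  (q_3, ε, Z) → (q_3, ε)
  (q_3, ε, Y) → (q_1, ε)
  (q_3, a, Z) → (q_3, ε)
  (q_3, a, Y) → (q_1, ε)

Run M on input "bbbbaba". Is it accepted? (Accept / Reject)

One accepting computation: (q_0, bbbbaba, Z) ⊢ (q_2, bbbaba, YZ) ⊢ (q_2, bbaba, YYZ) ⊢ (q_1, baba, YYYZ) ⊢ (q_3, aba, YYZ) ⊢ (q_1, ba, YZ) ⊢ (q_3, a, Z) ⊢ (q_3, ε, ε)
All input consumed and the stack is empty.

Accept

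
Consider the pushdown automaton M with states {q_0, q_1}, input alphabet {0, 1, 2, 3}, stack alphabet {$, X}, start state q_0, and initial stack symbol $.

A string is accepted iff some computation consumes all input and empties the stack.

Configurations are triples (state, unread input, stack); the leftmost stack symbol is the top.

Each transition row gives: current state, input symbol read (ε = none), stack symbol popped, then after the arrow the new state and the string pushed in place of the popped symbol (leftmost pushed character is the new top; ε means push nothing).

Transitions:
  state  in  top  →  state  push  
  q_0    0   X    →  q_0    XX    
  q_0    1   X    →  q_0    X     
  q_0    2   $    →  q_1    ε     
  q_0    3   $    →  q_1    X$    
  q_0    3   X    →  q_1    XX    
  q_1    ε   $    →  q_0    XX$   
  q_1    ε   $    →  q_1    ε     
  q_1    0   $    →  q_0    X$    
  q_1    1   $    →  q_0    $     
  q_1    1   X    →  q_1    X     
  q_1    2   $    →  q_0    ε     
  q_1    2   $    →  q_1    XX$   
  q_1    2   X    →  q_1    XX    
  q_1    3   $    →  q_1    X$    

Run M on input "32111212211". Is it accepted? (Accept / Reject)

No computation consumes all input and empties the stack.

Reject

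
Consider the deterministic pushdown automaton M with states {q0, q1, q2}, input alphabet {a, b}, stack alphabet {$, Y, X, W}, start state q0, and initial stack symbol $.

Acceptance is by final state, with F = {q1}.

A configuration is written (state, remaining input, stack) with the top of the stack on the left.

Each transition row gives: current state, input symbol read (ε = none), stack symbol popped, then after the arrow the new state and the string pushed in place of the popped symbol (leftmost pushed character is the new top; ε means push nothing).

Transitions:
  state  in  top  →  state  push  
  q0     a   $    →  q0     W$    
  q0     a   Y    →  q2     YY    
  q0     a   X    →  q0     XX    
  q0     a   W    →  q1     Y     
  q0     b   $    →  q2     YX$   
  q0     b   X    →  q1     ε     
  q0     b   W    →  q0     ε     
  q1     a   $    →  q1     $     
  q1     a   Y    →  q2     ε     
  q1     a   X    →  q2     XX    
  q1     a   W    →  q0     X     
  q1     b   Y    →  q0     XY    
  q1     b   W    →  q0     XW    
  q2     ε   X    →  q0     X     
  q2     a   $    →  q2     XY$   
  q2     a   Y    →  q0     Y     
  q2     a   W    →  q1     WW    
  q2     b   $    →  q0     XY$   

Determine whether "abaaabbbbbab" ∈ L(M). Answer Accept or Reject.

(q0, abaaabbbbbab, $)
  read a, top $: go to q0, push W$ → (q0, baaabbbbbab, W$)
  read b, top W: go to q0, push ε → (q0, aaabbbbbab, $)
  read a, top $: go to q0, push W$ → (q0, aabbbbbab, W$)
  read a, top W: go to q1, push Y → (q1, abbbbbab, Y$)
  read a, top Y: go to q2, push ε → (q2, bbbbbab, $)
  read b, top $: go to q0, push XY$ → (q0, bbbbab, XY$)
  read b, top X: go to q1, push ε → (q1, bbbab, Y$)
  read b, top Y: go to q0, push XY → (q0, bbab, XY$)
  read b, top X: go to q1, push ε → (q1, bab, Y$)
  read b, top Y: go to q0, push XY → (q0, ab, XY$)
  read a, top X: go to q0, push XX → (q0, b, XXY$)
  read b, top X: go to q1, push ε → (q1, ε, XY$)
All input consumed; state q1 ∈ F.

Accept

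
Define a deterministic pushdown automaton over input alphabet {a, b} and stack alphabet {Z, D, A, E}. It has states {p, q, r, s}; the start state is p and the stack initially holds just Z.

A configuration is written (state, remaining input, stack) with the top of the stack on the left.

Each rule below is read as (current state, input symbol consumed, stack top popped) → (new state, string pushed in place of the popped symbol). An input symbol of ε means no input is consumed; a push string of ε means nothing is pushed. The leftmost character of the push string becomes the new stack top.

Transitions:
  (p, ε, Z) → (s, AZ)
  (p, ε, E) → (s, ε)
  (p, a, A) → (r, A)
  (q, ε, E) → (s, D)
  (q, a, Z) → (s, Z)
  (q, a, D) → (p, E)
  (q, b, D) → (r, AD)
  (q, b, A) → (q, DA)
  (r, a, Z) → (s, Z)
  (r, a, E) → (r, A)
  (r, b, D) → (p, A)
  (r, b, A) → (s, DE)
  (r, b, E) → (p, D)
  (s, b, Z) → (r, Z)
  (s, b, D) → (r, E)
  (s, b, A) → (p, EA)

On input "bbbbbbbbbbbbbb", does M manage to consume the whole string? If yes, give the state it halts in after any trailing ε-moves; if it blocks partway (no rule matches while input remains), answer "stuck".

(p, bbbbbbbbbbbbbb, Z)
  ε-move, top Z: go to s, push AZ → (s, bbbbbbbbbbbbbb, AZ)
  read b, top A: go to p, push EA → (p, bbbbbbbbbbbbb, EAZ)
  ε-move, top E: go to s, push ε → (s, bbbbbbbbbbbbb, AZ)
  read b, top A: go to p, push EA → (p, bbbbbbbbbbbb, EAZ)
  ε-move, top E: go to s, push ε → (s, bbbbbbbbbbbb, AZ)
  read b, top A: go to p, push EA → (p, bbbbbbbbbbb, EAZ)
  ε-move, top E: go to s, push ε → (s, bbbbbbbbbbb, AZ)
  read b, top A: go to p, push EA → (p, bbbbbbbbbb, EAZ)
  ε-move, top E: go to s, push ε → (s, bbbbbbbbbb, AZ)
  read b, top A: go to p, push EA → (p, bbbbbbbbb, EAZ)
  ε-move, top E: go to s, push ε → (s, bbbbbbbbb, AZ)
  read b, top A: go to p, push EA → (p, bbbbbbbb, EAZ)
  ε-move, top E: go to s, push ε → (s, bbbbbbbb, AZ)
  read b, top A: go to p, push EA → (p, bbbbbbb, EAZ)
  ε-move, top E: go to s, push ε → (s, bbbbbbb, AZ)
  read b, top A: go to p, push EA → (p, bbbbbb, EAZ)
  ε-move, top E: go to s, push ε → (s, bbbbbb, AZ)
  read b, top A: go to p, push EA → (p, bbbbb, EAZ)
  ε-move, top E: go to s, push ε → (s, bbbbb, AZ)
  read b, top A: go to p, push EA → (p, bbbb, EAZ)
  ε-move, top E: go to s, push ε → (s, bbbb, AZ)
  read b, top A: go to p, push EA → (p, bbb, EAZ)
  ε-move, top E: go to s, push ε → (s, bbb, AZ)
  read b, top A: go to p, push EA → (p, bb, EAZ)
  ε-move, top E: go to s, push ε → (s, bb, AZ)
  read b, top A: go to p, push EA → (p, b, EAZ)
  ε-move, top E: go to s, push ε → (s, b, AZ)
  read b, top A: go to p, push EA → (p, ε, EAZ)
  ε-move, top E: go to s, push ε → (s, ε, AZ)
All input consumed; M is in state s.

s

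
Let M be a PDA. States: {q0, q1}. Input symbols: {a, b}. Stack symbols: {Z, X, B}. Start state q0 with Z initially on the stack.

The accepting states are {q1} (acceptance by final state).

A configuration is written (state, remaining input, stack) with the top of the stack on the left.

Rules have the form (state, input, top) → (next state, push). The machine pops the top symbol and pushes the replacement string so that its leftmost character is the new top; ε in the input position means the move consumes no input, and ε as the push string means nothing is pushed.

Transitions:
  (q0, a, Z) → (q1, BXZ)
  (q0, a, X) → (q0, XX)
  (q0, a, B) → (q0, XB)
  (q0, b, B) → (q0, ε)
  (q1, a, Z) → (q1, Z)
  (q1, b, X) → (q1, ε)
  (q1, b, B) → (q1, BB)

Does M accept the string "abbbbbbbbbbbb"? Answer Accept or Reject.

Accept

One accepting computation: (q0, abbbbbbbbbbbb, Z) ⊢ (q1, bbbbbbbbbbbb, BXZ) ⊢ (q1, bbbbbbbbbbb, BBXZ) ⊢ (q1, bbbbbbbbbb, BBBXZ) ⊢ (q1, bbbbbbbbb, BBBBXZ) ⊢ (q1, bbbbbbbb, BBBBBXZ) ⊢ (q1, bbbbbbb, BBBBBBXZ) ⊢ (q1, bbbbbb, BBBBBBBXZ) ⊢ (q1, bbbbb, BBBBBBBBXZ) ⊢ (q1, bbbb, BBBBBBBBBXZ) ⊢ (q1, bbb, BBBBBBBBBBXZ) ⊢ (q1, bb, BBBBBBBBBBBXZ) ⊢ (q1, b, BBBBBBBBBBBBXZ) ⊢ (q1, ε, BBBBBBBBBBBBBXZ)
All input consumed and state q1 ∈ F.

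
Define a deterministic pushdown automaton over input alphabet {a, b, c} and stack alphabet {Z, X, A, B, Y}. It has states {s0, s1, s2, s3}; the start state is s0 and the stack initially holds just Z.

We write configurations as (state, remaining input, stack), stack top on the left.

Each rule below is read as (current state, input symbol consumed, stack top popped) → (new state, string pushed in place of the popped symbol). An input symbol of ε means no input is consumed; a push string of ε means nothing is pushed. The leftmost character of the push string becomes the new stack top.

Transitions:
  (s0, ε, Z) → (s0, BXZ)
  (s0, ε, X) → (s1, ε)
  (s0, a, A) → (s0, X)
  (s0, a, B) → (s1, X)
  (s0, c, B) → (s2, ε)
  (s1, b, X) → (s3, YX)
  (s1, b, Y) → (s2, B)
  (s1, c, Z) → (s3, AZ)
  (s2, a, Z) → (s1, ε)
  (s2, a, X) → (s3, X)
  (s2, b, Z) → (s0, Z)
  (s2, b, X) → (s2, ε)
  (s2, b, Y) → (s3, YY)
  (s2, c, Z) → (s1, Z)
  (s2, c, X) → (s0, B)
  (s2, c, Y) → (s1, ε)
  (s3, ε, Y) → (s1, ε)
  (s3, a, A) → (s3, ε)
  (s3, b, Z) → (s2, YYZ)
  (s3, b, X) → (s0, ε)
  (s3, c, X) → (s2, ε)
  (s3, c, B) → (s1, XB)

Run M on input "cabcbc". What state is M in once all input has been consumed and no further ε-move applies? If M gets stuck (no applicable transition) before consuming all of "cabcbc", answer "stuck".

s1

(s0, cabcbc, Z) ⊢ (s0, cabcbc, BXZ) ⊢ (s2, abcbc, XZ) ⊢ (s3, bcbc, XZ) ⊢ (s0, cbc, Z) ⊢ (s0, cbc, BXZ) ⊢ (s2, bc, XZ) ⊢ (s2, c, Z) ⊢ (s1, ε, Z)
All input consumed; M is in state s1.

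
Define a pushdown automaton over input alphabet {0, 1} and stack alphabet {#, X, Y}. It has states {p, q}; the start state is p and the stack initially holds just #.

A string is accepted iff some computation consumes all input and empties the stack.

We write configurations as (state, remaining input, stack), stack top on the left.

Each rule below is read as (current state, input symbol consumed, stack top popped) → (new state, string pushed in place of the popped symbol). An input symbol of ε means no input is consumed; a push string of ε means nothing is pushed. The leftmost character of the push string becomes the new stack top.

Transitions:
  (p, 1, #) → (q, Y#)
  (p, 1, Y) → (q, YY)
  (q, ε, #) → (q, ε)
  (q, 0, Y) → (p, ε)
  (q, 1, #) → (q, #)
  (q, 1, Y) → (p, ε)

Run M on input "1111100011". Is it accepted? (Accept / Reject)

Reject

No computation consumes all input and empties the stack.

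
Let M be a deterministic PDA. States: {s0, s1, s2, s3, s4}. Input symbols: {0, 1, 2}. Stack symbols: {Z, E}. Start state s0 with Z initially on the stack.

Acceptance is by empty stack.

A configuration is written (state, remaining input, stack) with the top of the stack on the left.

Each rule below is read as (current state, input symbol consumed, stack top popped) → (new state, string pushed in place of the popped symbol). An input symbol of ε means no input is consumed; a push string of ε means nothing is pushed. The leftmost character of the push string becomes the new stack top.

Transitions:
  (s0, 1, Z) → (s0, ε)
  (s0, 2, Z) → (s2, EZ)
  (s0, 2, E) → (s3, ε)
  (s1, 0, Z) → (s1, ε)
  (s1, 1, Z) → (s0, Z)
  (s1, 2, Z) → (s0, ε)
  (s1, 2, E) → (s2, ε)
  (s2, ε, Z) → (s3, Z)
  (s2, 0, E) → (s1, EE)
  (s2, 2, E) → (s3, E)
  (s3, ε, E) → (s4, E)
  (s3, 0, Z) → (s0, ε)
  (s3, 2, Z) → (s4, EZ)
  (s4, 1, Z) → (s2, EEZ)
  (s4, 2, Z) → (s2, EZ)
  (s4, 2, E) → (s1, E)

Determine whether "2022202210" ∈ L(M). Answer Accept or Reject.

(s0, 2022202210, Z)
  read 2, top Z: go to s2, push EZ → (s2, 022202210, EZ)
  read 0, top E: go to s1, push EE → (s1, 22202210, EEZ)
  read 2, top E: go to s2, push ε → (s2, 2202210, EZ)
  read 2, top E: go to s3, push E → (s3, 202210, EZ)
  ε-move, top E: go to s4, push E → (s4, 202210, EZ)
  read 2, top E: go to s1, push E → (s1, 02210, EZ)
No transition applies at (s1, 02210, EZ); input not fully consumed.

Reject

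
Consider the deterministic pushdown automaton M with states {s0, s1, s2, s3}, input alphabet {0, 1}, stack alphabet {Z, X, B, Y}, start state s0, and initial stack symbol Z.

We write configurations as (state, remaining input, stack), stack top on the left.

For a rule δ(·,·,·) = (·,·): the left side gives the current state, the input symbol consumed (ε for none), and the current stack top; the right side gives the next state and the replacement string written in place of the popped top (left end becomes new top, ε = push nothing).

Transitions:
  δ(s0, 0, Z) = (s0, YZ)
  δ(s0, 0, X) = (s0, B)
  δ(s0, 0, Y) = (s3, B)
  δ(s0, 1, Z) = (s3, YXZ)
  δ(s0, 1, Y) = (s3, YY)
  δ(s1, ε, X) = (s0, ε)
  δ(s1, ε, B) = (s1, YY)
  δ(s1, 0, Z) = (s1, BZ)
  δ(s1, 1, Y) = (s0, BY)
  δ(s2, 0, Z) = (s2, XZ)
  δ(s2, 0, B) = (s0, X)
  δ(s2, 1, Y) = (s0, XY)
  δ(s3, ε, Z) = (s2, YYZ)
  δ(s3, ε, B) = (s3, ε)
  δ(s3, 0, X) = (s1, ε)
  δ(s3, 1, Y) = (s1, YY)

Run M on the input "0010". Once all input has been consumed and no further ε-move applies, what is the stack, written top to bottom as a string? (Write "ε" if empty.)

BYYZ

(s0, 0010, Z)
  read 0, top Z: go to s0, push YZ → (s0, 010, YZ)
  read 0, top Y: go to s3, push B → (s3, 10, BZ)
  ε-move, top B: go to s3, push ε → (s3, 10, Z)
  ε-move, top Z: go to s2, push YYZ → (s2, 10, YYZ)
  read 1, top Y: go to s0, push XY → (s0, 0, XYYZ)
  read 0, top X: go to s0, push B → (s0, ε, BYYZ)
All input consumed in state s0 with stack BYYZ.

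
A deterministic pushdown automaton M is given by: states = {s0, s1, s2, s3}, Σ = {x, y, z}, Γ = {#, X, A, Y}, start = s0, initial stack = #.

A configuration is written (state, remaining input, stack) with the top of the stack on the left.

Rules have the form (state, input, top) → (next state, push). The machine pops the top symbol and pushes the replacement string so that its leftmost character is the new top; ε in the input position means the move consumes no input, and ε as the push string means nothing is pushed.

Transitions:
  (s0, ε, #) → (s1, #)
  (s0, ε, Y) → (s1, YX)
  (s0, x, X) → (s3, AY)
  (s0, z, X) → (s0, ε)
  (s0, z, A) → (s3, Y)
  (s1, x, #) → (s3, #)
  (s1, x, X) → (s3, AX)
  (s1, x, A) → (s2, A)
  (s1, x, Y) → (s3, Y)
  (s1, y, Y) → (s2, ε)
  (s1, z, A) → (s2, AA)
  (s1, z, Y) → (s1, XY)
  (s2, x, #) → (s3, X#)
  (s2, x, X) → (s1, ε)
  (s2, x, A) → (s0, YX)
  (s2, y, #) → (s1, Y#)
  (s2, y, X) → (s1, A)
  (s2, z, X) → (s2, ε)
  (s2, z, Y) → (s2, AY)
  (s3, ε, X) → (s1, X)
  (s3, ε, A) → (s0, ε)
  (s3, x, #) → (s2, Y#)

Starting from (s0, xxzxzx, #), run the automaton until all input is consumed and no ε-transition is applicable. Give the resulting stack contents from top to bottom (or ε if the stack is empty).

(s0, xxzxzx, #) ⊢ (s1, xxzxzx, #) ⊢ (s3, xzxzx, #) ⊢ (s2, zxzx, Y#) ⊢ (s2, xzx, AY#) ⊢ (s0, zx, YXY#) ⊢ (s1, zx, YXXY#) ⊢ (s1, x, XYXXY#) ⊢ (s3, ε, AXYXXY#) ⊢ (s0, ε, XYXXY#)
All input consumed in state s0 with stack XYXXY#.

XYXXY#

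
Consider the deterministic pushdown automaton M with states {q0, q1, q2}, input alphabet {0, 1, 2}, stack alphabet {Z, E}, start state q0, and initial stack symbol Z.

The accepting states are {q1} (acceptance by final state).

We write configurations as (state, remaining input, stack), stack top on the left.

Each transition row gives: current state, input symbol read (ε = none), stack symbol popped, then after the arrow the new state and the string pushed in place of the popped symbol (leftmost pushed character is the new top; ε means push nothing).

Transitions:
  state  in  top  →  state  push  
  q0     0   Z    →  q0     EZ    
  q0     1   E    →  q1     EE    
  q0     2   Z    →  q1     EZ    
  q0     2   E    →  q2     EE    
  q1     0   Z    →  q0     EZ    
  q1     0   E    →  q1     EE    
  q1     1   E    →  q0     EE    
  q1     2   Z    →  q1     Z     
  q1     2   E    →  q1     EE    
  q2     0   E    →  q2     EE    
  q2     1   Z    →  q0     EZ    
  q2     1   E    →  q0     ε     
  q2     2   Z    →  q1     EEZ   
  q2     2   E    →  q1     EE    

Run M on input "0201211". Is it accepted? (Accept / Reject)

(q0, 0201211, Z)
  read 0, top Z: go to q0, push EZ → (q0, 201211, EZ)
  read 2, top E: go to q2, push EE → (q2, 01211, EEZ)
  read 0, top E: go to q2, push EE → (q2, 1211, EEEZ)
  read 1, top E: go to q0, push ε → (q0, 211, EEZ)
  read 2, top E: go to q2, push EE → (q2, 11, EEEZ)
  read 1, top E: go to q0, push ε → (q0, 1, EEZ)
  read 1, top E: go to q1, push EE → (q1, ε, EEEZ)
All input consumed; state q1 ∈ F.

Accept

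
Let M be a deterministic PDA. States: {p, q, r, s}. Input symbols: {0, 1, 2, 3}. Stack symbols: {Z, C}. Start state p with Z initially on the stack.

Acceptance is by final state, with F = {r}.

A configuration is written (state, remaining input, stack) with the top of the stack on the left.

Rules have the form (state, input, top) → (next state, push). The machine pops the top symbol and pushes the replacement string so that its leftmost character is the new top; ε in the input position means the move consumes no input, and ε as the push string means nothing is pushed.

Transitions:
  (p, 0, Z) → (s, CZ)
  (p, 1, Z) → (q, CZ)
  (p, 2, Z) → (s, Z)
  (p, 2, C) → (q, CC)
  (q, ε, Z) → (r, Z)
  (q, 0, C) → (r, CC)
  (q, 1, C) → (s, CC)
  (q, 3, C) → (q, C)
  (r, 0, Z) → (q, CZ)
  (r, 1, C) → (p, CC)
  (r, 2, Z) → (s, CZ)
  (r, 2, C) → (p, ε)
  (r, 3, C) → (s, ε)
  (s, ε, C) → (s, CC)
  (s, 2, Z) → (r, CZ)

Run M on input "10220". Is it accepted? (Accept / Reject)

(p, 10220, Z)
  read 1, top Z: go to q, push CZ → (q, 0220, CZ)
  read 0, top C: go to r, push CC → (r, 220, CCZ)
  read 2, top C: go to p, push ε → (p, 20, CZ)
  read 2, top C: go to q, push CC → (q, 0, CCZ)
  read 0, top C: go to r, push CC → (r, ε, CCCZ)
All input consumed; state r ∈ F.

Accept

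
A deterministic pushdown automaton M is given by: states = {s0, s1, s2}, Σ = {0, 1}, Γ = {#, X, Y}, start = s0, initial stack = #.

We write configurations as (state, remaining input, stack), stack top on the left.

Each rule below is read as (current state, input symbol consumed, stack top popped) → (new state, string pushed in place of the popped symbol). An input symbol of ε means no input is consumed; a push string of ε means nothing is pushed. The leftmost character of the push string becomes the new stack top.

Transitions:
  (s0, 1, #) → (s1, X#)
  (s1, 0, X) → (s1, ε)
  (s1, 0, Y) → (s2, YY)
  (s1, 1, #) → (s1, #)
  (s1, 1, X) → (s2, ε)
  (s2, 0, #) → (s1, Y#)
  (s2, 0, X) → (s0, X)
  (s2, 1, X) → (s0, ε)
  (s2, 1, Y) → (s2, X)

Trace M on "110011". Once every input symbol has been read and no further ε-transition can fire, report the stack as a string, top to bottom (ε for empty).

(s0, 110011, #)
  read 1, top #: go to s1, push X# → (s1, 10011, X#)
  read 1, top X: go to s2, push ε → (s2, 0011, #)
  read 0, top #: go to s1, push Y# → (s1, 011, Y#)
  read 0, top Y: go to s2, push YY → (s2, 11, YY#)
  read 1, top Y: go to s2, push X → (s2, 1, XY#)
  read 1, top X: go to s0, push ε → (s0, ε, Y#)
All input consumed in state s0 with stack Y#.

Y#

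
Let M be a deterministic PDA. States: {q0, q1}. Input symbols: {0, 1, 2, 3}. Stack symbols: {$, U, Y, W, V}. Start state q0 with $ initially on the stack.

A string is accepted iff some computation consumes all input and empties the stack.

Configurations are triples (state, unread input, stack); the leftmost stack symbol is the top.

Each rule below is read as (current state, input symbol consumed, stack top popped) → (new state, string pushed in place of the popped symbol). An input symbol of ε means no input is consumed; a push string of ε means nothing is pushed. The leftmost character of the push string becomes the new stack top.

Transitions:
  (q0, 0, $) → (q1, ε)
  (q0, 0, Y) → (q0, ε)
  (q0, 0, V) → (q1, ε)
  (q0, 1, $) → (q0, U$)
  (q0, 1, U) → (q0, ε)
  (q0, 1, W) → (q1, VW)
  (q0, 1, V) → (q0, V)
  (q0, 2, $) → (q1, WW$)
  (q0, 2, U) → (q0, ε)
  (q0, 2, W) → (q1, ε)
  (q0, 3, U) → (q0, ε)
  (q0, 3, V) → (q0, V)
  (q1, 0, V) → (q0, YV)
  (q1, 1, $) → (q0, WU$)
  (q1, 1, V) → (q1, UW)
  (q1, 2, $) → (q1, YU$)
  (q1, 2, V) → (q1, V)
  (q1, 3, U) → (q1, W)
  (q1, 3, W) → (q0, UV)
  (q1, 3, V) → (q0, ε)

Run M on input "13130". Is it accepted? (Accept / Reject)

Accept

(q0, 13130, $)
  read 1, top $: go to q0, push U$ → (q0, 3130, U$)
  read 3, top U: go to q0, push ε → (q0, 130, $)
  read 1, top $: go to q0, push U$ → (q0, 30, U$)
  read 3, top U: go to q0, push ε → (q0, 0, $)
  read 0, top $: go to q1, push ε → (q1, ε, ε)
All input consumed and the stack is empty.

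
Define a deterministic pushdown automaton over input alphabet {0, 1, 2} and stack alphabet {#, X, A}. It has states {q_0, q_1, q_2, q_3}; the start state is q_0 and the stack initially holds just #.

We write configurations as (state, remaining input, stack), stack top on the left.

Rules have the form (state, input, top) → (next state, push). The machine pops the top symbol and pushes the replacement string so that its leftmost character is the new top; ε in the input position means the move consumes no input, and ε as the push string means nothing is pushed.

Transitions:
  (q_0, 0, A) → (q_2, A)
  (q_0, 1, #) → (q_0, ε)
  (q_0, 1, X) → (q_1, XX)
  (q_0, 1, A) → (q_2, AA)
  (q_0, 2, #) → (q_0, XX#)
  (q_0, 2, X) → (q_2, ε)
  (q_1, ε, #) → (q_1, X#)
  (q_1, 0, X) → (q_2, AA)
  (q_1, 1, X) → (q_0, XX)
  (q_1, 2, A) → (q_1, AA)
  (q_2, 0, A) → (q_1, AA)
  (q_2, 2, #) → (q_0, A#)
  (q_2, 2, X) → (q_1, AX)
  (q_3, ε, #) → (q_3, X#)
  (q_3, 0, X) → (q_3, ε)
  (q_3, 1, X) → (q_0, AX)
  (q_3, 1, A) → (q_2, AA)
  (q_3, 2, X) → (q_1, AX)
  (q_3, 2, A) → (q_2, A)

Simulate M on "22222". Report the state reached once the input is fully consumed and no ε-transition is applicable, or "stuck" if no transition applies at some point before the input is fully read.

q_1

(q_0, 22222, #)
  read 2, top #: go to q_0, push XX# → (q_0, 2222, XX#)
  read 2, top X: go to q_2, push ε → (q_2, 222, X#)
  read 2, top X: go to q_1, push AX → (q_1, 22, AX#)
  read 2, top A: go to q_1, push AA → (q_1, 2, AAX#)
  read 2, top A: go to q_1, push AA → (q_1, ε, AAAX#)
All input consumed; M is in state q_1.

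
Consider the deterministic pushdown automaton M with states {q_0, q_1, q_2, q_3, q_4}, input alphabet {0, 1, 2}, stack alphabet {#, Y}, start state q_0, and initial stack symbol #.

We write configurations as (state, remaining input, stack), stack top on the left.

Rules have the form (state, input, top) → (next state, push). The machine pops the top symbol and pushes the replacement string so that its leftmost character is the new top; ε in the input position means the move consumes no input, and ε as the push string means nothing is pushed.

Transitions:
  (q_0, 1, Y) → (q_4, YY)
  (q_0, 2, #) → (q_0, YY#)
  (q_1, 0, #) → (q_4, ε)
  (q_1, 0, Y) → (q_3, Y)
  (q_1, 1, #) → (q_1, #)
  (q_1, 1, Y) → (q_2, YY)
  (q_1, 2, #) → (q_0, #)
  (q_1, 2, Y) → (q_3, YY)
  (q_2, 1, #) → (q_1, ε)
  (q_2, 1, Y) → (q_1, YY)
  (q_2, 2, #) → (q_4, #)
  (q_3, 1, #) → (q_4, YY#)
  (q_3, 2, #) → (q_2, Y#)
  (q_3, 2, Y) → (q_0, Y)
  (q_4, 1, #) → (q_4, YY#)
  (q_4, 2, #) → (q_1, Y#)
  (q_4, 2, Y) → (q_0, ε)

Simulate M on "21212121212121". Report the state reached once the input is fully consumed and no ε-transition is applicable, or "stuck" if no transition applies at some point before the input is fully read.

q_4

(q_0, 21212121212121, #)
  read 2, top #: go to q_0, push YY# → (q_0, 1212121212121, YY#)
  read 1, top Y: go to q_4, push YY → (q_4, 212121212121, YYY#)
  read 2, top Y: go to q_0, push ε → (q_0, 12121212121, YY#)
  read 1, top Y: go to q_4, push YY → (q_4, 2121212121, YYY#)
  read 2, top Y: go to q_0, push ε → (q_0, 121212121, YY#)
  read 1, top Y: go to q_4, push YY → (q_4, 21212121, YYY#)
  read 2, top Y: go to q_0, push ε → (q_0, 1212121, YY#)
  read 1, top Y: go to q_4, push YY → (q_4, 212121, YYY#)
  read 2, top Y: go to q_0, push ε → (q_0, 12121, YY#)
  read 1, top Y: go to q_4, push YY → (q_4, 2121, YYY#)
  read 2, top Y: go to q_0, push ε → (q_0, 121, YY#)
  read 1, top Y: go to q_4, push YY → (q_4, 21, YYY#)
  read 2, top Y: go to q_0, push ε → (q_0, 1, YY#)
  read 1, top Y: go to q_4, push YY → (q_4, ε, YYY#)
All input consumed; M is in state q_4.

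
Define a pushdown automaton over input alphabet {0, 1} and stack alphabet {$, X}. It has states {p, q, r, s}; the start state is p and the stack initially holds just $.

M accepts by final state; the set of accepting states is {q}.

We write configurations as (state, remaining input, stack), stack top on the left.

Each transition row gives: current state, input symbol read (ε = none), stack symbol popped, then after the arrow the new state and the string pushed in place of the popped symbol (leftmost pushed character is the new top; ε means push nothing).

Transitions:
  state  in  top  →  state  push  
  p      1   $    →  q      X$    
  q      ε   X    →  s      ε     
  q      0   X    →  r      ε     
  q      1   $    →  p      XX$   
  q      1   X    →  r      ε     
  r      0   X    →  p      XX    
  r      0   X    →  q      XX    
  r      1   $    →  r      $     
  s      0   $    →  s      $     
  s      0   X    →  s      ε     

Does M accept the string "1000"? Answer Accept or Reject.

Reject

No computation consumes all input and reaches a final state.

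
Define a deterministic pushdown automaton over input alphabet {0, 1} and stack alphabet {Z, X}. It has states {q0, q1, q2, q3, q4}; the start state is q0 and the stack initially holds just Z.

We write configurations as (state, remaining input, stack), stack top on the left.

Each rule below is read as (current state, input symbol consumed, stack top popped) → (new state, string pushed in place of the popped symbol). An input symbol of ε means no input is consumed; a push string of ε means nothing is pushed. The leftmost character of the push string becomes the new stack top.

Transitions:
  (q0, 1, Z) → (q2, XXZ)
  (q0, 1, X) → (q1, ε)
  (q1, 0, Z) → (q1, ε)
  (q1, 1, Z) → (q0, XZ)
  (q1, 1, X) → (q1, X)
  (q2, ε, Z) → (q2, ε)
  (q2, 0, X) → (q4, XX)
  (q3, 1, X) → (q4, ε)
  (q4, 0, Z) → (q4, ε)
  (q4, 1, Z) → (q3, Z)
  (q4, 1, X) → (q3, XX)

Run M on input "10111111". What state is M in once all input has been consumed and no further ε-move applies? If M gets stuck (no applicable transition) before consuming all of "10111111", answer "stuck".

(q0, 10111111, Z) ⊢ (q2, 0111111, XXZ) ⊢ (q4, 111111, XXXZ) ⊢ (q3, 11111, XXXXZ) ⊢ (q4, 1111, XXXZ) ⊢ (q3, 111, XXXXZ) ⊢ (q4, 11, XXXZ) ⊢ (q3, 1, XXXXZ) ⊢ (q4, ε, XXXZ)
All input consumed; M is in state q4.

q4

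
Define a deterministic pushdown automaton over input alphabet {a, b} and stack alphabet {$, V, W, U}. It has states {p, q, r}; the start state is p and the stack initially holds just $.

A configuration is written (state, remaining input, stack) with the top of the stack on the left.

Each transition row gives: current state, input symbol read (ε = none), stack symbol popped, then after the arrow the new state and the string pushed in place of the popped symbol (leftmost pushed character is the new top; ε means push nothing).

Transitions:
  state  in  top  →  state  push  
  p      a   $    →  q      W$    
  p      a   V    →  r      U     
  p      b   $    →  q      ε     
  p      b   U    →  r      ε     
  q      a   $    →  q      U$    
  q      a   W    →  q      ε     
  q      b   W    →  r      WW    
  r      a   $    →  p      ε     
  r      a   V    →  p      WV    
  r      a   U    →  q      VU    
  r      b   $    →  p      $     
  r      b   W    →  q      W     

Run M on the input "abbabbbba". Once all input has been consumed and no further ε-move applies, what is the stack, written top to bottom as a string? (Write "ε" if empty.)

(p, abbabbbba, $) ⊢ (q, bbabbbba, W$) ⊢ (r, babbbba, WW$) ⊢ (q, abbbba, WW$) ⊢ (q, bbbba, W$) ⊢ (r, bbba, WW$) ⊢ (q, bba, WW$) ⊢ (r, ba, WWW$) ⊢ (q, a, WWW$) ⊢ (q, ε, WW$)
All input consumed in state q with stack WW$.

WW$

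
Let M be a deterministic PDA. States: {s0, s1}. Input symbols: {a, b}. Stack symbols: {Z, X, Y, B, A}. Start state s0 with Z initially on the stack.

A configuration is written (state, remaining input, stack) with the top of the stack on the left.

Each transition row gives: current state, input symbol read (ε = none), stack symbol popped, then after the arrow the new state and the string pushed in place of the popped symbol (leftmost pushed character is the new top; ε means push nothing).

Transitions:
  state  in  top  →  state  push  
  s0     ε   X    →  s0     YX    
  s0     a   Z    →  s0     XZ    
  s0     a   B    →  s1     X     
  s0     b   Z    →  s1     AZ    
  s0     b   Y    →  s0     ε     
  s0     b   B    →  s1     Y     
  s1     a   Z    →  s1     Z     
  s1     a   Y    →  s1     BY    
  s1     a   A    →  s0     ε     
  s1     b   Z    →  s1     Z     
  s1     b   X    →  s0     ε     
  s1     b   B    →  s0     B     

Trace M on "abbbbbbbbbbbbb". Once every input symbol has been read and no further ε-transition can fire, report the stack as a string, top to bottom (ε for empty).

(s0, abbbbbbbbbbbbb, Z) ⊢ (s0, bbbbbbbbbbbbb, XZ) ⊢ (s0, bbbbbbbbbbbbb, YXZ) ⊢ (s0, bbbbbbbbbbbb, XZ) ⊢ (s0, bbbbbbbbbbbb, YXZ) ⊢ (s0, bbbbbbbbbbb, XZ) ⊢ (s0, bbbbbbbbbbb, YXZ) ⊢ (s0, bbbbbbbbbb, XZ) ⊢ (s0, bbbbbbbbbb, YXZ) ⊢ (s0, bbbbbbbbb, XZ) ⊢ (s0, bbbbbbbbb, YXZ) ⊢ (s0, bbbbbbbb, XZ) ⊢ (s0, bbbbbbbb, YXZ) ⊢ (s0, bbbbbbb, XZ) ⊢ (s0, bbbbbbb, YXZ) ⊢ (s0, bbbbbb, XZ) ⊢ (s0, bbbbbb, YXZ) ⊢ (s0, bbbbb, XZ) ⊢ (s0, bbbbb, YXZ) ⊢ (s0, bbbb, XZ) ⊢ (s0, bbbb, YXZ) ⊢ (s0, bbb, XZ) ⊢ (s0, bbb, YXZ) ⊢ (s0, bb, XZ) ⊢ (s0, bb, YXZ) ⊢ (s0, b, XZ) ⊢ (s0, b, YXZ) ⊢ (s0, ε, XZ) ⊢ (s0, ε, YXZ)
All input consumed in state s0 with stack YXZ.

YXZ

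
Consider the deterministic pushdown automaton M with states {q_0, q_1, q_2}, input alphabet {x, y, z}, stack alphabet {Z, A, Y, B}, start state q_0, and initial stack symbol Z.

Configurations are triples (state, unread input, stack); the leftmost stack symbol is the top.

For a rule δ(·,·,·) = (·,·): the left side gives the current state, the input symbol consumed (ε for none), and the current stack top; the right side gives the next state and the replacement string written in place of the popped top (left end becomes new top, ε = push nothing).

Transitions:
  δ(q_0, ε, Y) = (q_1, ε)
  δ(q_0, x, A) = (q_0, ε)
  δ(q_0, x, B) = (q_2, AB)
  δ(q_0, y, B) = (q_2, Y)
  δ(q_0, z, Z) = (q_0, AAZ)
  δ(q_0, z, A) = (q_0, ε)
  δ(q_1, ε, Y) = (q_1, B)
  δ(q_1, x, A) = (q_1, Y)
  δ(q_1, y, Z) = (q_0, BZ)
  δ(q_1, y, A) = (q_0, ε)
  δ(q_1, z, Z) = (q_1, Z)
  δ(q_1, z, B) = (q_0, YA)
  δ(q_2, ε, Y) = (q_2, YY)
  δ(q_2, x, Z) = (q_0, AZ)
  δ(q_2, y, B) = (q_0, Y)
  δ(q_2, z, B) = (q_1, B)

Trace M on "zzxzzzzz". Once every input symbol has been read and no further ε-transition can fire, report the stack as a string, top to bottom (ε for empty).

(q_0, zzxzzzzz, Z)
  read z, top Z: go to q_0, push AAZ → (q_0, zxzzzzz, AAZ)
  read z, top A: go to q_0, push ε → (q_0, xzzzzz, AZ)
  read x, top A: go to q_0, push ε → (q_0, zzzzz, Z)
  read z, top Z: go to q_0, push AAZ → (q_0, zzzz, AAZ)
  read z, top A: go to q_0, push ε → (q_0, zzz, AZ)
  read z, top A: go to q_0, push ε → (q_0, zz, Z)
  read z, top Z: go to q_0, push AAZ → (q_0, z, AAZ)
  read z, top A: go to q_0, push ε → (q_0, ε, AZ)
All input consumed in state q_0 with stack AZ.

AZ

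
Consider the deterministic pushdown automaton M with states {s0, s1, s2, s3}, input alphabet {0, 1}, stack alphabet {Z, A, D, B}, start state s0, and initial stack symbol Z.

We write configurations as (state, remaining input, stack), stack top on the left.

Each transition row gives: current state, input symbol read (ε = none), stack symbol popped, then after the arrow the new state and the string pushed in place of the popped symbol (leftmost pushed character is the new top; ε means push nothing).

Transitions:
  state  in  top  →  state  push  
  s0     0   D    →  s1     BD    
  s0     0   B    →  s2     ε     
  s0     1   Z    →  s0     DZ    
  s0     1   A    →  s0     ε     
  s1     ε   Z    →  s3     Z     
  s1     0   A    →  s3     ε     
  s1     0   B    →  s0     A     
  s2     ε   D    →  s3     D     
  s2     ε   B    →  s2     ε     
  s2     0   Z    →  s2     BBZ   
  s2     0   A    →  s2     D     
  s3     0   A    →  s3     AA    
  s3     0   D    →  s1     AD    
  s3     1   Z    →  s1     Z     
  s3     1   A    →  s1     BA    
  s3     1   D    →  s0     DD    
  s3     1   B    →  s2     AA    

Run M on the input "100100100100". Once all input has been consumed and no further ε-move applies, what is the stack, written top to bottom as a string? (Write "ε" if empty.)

ADZ

(s0, 100100100100, Z) ⊢ (s0, 00100100100, DZ) ⊢ (s1, 0100100100, BDZ) ⊢ (s0, 100100100, ADZ) ⊢ (s0, 00100100, DZ) ⊢ (s1, 0100100, BDZ) ⊢ (s0, 100100, ADZ) ⊢ (s0, 00100, DZ) ⊢ (s1, 0100, BDZ) ⊢ (s0, 100, ADZ) ⊢ (s0, 00, DZ) ⊢ (s1, 0, BDZ) ⊢ (s0, ε, ADZ)
All input consumed in state s0 with stack ADZ.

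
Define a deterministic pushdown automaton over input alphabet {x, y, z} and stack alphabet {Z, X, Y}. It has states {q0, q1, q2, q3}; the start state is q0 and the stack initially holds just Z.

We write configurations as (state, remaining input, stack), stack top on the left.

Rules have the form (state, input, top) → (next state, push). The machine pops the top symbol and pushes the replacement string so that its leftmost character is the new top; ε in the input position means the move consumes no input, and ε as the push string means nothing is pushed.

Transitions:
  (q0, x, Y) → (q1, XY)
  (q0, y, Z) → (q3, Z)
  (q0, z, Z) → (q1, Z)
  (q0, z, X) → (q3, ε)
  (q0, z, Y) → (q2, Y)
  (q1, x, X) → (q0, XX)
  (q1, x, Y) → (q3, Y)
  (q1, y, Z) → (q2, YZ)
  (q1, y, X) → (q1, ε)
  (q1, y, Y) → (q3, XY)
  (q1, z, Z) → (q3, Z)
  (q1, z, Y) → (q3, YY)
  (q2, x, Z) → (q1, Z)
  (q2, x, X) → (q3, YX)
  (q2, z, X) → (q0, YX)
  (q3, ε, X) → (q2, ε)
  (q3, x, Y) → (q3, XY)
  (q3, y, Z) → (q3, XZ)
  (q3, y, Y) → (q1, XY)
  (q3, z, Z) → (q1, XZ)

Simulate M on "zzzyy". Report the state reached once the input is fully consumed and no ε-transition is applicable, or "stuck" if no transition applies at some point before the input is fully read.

q2

(q0, zzzyy, Z)
  read z, top Z: go to q1, push Z → (q1, zzyy, Z)
  read z, top Z: go to q3, push Z → (q3, zyy, Z)
  read z, top Z: go to q1, push XZ → (q1, yy, XZ)
  read y, top X: go to q1, push ε → (q1, y, Z)
  read y, top Z: go to q2, push YZ → (q2, ε, YZ)
All input consumed; M is in state q2.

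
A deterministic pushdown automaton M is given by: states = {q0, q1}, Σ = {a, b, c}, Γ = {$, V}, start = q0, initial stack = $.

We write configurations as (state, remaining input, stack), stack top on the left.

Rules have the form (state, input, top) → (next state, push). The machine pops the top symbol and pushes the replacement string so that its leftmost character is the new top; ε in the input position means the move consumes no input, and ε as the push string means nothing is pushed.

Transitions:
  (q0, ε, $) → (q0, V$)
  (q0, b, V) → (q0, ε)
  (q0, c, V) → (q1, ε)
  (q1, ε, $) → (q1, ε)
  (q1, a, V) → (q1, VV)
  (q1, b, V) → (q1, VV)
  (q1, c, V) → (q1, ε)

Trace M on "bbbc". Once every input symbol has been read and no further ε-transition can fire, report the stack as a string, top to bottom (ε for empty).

ε

(q0, bbbc, $)
  ε-move, top $: go to q0, push V$ → (q0, bbbc, V$)
  read b, top V: go to q0, push ε → (q0, bbc, $)
  ε-move, top $: go to q0, push V$ → (q0, bbc, V$)
  read b, top V: go to q0, push ε → (q0, bc, $)
  ε-move, top $: go to q0, push V$ → (q0, bc, V$)
  read b, top V: go to q0, push ε → (q0, c, $)
  ε-move, top $: go to q0, push V$ → (q0, c, V$)
  read c, top V: go to q1, push ε → (q1, ε, $)
  ε-move, top $: go to q1, push ε → (q1, ε, ε)
All input consumed in state q1 with stack ε.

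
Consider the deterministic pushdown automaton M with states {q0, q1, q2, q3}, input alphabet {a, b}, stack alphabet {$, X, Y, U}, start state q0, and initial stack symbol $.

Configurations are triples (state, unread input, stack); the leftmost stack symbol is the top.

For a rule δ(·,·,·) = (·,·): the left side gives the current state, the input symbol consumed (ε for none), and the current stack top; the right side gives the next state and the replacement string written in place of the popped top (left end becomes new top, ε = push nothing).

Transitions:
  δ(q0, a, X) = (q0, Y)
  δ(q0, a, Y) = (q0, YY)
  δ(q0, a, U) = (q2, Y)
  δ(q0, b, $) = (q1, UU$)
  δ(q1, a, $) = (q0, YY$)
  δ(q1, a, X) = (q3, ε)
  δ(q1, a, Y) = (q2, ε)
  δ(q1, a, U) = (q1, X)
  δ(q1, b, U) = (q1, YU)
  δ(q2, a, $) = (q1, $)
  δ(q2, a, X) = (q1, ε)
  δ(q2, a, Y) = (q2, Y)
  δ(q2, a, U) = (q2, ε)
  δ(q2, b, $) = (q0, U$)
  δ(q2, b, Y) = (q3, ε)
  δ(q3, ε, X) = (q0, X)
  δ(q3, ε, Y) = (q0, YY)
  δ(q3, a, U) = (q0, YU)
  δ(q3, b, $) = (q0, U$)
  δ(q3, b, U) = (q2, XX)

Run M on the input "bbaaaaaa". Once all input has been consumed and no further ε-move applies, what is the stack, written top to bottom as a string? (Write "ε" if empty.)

(q0, bbaaaaaa, $)
  read b, top $: go to q1, push UU$ → (q1, baaaaaa, UU$)
  read b, top U: go to q1, push YU → (q1, aaaaaa, YUU$)
  read a, top Y: go to q2, push ε → (q2, aaaaa, UU$)
  read a, top U: go to q2, push ε → (q2, aaaa, U$)
  read a, top U: go to q2, push ε → (q2, aaa, $)
  read a, top $: go to q1, push $ → (q1, aa, $)
  read a, top $: go to q0, push YY$ → (q0, a, YY$)
  read a, top Y: go to q0, push YY → (q0, ε, YYY$)
All input consumed in state q0 with stack YYY$.

YYY$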